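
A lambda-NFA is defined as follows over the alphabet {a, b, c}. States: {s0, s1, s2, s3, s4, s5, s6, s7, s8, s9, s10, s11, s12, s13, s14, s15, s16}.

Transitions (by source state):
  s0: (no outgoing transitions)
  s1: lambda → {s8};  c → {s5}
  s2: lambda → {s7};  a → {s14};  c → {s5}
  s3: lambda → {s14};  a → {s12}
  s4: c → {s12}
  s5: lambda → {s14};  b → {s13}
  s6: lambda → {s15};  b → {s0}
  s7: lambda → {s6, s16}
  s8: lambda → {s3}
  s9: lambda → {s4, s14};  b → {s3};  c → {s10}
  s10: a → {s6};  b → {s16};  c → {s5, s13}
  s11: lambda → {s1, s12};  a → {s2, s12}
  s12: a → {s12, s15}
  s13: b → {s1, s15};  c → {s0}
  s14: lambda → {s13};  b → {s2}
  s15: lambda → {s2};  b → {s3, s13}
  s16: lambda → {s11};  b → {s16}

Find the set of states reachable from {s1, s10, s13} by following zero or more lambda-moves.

Start with {s1, s10, s13}.
From s1 via lambda: add s8.
From s8 via lambda: add s3.
From s3 via lambda: add s14.
No new states can be added; the closed set is {s1, s3, s8, s10, s13, s14}.

{s1, s3, s8, s10, s13, s14}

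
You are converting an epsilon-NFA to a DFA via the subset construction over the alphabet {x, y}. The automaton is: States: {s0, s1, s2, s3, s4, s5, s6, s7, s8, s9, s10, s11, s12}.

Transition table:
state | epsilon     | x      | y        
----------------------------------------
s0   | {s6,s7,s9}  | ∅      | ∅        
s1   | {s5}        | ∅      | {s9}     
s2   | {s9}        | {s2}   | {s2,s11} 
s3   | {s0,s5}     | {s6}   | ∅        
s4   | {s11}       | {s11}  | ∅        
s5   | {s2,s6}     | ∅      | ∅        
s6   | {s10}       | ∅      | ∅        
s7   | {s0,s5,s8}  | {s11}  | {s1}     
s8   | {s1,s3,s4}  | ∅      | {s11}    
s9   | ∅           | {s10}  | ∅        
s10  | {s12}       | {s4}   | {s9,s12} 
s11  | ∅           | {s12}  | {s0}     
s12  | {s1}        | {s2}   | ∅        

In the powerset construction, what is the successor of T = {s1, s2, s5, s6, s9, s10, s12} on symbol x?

{s1, s2, s4, s5, s6, s9, s10, s11, s12}

s2 on x → {s2}.
s9 on x → {s10}.
s10 on x → {s4}.
s12 on x → {s2}.
No x-transition from s1, s5, s6.
Union after reading x: {s2, s4, s10}.
Now take the epsilon-closure:
From s2 via epsilon: add s9.
From s4 via epsilon: add s11.
From s10 via epsilon: add s12.
From s12 via epsilon: add s1.
From s1 via epsilon: add s5.
From s5 via epsilon: add s6.
No new states can be added; the closed set is {s1, s2, s4, s5, s6, s9, s10, s11, s12}.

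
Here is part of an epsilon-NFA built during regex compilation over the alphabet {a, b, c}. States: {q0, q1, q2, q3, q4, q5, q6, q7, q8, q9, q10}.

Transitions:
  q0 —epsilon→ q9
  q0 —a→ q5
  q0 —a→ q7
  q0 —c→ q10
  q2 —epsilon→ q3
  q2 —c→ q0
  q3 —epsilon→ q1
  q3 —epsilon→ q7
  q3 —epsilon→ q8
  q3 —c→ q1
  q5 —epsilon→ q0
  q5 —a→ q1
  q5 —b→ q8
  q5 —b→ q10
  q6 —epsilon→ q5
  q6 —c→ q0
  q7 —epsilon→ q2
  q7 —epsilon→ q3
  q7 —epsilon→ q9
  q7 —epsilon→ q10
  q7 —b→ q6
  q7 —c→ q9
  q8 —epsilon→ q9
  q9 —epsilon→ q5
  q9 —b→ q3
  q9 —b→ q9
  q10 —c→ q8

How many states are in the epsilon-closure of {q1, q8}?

5

Start with {q1, q8}.
From q8 via epsilon: add q9.
From q9 via epsilon: add q5.
From q5 via epsilon: add q0.
epsilon-closure = {q0, q1, q5, q8, q9}, which has 5 states.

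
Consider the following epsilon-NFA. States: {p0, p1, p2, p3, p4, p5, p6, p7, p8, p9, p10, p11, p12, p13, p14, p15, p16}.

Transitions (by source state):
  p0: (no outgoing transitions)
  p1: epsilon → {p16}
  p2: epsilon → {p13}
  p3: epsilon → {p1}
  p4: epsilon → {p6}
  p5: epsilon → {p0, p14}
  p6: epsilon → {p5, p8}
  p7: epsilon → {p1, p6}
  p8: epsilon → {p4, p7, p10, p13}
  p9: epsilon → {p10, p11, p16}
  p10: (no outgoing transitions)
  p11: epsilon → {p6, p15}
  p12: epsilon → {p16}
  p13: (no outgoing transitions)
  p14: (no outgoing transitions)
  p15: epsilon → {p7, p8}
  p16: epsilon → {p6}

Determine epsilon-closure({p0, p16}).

Start with {p0, p16}.
From p16 via epsilon: add p6.
From p6 via epsilon: add p5, p8.
From p5 via epsilon: add p14.
From p8 via epsilon: add p4, p7, p10, p13.
From p7 via epsilon: add p1.
No new states can be added; the closed set is {p0, p1, p4, p5, p6, p7, p8, p10, p13, p14, p16}.

{p0, p1, p4, p5, p6, p7, p8, p10, p13, p14, p16}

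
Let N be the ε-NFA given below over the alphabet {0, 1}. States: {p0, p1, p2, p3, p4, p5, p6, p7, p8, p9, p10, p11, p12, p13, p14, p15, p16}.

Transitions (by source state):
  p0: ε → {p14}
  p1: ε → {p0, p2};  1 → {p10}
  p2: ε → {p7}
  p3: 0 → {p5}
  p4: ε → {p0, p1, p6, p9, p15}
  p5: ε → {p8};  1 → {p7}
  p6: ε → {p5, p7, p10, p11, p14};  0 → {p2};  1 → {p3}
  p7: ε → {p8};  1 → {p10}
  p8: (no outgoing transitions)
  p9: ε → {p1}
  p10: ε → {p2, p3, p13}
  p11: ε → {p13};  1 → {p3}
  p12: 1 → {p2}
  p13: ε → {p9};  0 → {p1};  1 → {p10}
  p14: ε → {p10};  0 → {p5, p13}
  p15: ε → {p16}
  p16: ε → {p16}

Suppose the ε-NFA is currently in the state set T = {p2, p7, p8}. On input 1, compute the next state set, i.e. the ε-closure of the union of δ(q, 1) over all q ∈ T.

{p0, p1, p2, p3, p7, p8, p9, p10, p13, p14}

p7 on 1 → {p10}.
No 1-transition from p2, p8.
Union after reading 1: {p10}.
Now take the ε-closure:
From p10 via ε: add p2, p3, p13.
From p2 via ε: add p7.
From p13 via ε: add p9.
From p7 via ε: add p8.
From p9 via ε: add p1.
From p1 via ε: add p0.
From p0 via ε: add p14.
No new states can be added; the closed set is {p0, p1, p2, p3, p7, p8, p9, p10, p13, p14}.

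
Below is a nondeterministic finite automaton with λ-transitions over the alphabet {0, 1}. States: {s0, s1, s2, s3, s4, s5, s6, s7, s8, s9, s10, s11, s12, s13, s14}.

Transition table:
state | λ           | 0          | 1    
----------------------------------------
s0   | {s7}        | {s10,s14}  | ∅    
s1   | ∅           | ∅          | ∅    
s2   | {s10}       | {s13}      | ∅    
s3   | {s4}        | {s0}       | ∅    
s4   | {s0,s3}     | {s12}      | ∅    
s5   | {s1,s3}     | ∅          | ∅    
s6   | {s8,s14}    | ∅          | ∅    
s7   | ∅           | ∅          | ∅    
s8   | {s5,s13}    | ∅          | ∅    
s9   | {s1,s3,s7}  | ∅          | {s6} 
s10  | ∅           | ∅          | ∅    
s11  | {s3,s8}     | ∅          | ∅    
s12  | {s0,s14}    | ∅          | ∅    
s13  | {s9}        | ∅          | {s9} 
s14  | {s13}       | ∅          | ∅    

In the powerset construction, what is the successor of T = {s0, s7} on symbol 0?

s0 on 0 → {s10, s14}.
No 0-transition from s7.
Union after reading 0: {s10, s14}.
Now take the λ-closure:
From s14 via λ: add s13.
From s13 via λ: add s9.
From s9 via λ: add s1, s3, s7.
From s3 via λ: add s4.
From s4 via λ: add s0.
No new states can be added; the closed set is {s0, s1, s3, s4, s7, s9, s10, s13, s14}.

{s0, s1, s3, s4, s7, s9, s10, s13, s14}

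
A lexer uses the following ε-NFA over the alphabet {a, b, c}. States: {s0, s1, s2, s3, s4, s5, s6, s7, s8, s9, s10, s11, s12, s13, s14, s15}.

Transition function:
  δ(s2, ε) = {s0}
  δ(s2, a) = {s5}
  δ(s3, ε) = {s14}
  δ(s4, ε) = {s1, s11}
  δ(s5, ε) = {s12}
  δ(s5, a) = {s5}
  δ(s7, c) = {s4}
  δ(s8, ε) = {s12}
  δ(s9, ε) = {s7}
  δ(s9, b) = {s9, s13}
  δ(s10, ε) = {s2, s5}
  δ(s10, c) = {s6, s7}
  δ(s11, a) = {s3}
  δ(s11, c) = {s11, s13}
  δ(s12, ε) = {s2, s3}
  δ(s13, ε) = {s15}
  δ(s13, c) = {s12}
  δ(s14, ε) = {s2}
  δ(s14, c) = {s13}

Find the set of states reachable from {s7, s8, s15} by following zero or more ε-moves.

{s0, s2, s3, s7, s8, s12, s14, s15}

Start with {s7, s8, s15}.
From s8 via ε: add s12.
From s12 via ε: add s2, s3.
From s2 via ε: add s0.
From s3 via ε: add s14.
No new states can be added; the closed set is {s0, s2, s3, s7, s8, s12, s14, s15}.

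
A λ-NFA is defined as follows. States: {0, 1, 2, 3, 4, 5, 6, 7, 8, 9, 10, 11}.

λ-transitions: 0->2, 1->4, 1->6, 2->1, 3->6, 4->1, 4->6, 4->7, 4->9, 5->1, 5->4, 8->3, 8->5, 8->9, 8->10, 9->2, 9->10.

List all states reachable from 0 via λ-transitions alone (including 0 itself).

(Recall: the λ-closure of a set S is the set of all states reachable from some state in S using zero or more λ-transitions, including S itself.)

{0, 1, 2, 4, 6, 7, 9, 10}

Start with {0}.
From 0 via λ: add 2.
From 2 via λ: add 1.
From 1 via λ: add 4, 6.
From 4 via λ: add 7, 9.
From 9 via λ: add 10.
No new states can be added; the closed set is {0, 1, 2, 4, 6, 7, 9, 10}.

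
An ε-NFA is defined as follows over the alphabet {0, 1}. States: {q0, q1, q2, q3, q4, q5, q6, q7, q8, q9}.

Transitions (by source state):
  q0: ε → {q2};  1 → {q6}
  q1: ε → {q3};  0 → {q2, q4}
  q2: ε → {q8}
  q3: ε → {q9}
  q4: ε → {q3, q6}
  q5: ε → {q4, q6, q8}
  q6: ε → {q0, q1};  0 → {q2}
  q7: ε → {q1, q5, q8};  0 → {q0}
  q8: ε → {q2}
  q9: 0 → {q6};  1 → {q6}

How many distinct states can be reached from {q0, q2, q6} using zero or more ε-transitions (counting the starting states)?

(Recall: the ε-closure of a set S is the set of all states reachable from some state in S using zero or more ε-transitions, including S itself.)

7

Start with {q0, q2, q6}.
From q2 via ε: add q8.
From q6 via ε: add q1.
From q1 via ε: add q3.
From q3 via ε: add q9.
ε-closure = {q0, q1, q2, q3, q6, q8, q9}, which has 7 states.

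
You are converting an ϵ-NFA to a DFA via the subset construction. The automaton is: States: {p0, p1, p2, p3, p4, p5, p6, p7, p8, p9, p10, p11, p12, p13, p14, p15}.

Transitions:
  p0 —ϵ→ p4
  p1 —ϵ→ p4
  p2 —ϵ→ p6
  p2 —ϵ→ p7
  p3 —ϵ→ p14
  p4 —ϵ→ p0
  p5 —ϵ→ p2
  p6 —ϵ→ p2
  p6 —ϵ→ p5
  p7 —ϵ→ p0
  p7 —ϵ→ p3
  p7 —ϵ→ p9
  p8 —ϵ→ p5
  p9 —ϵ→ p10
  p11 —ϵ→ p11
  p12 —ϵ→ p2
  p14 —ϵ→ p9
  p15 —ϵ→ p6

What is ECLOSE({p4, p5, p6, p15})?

Start with {p4, p5, p6, p15}.
From p4 via ϵ: add p0.
From p5 via ϵ: add p2.
From p2 via ϵ: add p7.
From p7 via ϵ: add p3, p9.
From p3 via ϵ: add p14.
From p9 via ϵ: add p10.
No new states can be added; the closed set is {p0, p2, p3, p4, p5, p6, p7, p9, p10, p14, p15}.

{p0, p2, p3, p4, p5, p6, p7, p9, p10, p14, p15}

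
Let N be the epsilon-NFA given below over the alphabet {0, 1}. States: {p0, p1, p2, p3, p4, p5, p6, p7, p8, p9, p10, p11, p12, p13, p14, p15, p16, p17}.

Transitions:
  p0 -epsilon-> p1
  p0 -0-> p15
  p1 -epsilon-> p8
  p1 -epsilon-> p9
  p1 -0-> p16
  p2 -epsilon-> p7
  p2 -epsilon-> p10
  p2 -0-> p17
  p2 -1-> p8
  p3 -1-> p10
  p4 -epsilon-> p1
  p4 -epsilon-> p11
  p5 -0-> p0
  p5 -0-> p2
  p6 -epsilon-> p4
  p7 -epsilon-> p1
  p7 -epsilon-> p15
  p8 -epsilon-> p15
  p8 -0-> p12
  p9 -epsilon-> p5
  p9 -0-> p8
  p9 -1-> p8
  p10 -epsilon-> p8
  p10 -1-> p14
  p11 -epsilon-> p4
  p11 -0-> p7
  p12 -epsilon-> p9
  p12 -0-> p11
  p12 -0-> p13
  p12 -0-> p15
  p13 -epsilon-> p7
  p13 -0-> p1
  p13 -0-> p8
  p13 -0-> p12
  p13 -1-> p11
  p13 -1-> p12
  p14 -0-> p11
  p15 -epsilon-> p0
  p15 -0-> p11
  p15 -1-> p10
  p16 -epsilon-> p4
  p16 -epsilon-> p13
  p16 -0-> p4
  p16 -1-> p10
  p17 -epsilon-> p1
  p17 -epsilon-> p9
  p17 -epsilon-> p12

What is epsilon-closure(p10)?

Start with {p10}.
From p10 via epsilon: add p8.
From p8 via epsilon: add p15.
From p15 via epsilon: add p0.
From p0 via epsilon: add p1.
From p1 via epsilon: add p9.
From p9 via epsilon: add p5.
No new states can be added; the closed set is {p0, p1, p5, p8, p9, p10, p15}.

{p0, p1, p5, p8, p9, p10, p15}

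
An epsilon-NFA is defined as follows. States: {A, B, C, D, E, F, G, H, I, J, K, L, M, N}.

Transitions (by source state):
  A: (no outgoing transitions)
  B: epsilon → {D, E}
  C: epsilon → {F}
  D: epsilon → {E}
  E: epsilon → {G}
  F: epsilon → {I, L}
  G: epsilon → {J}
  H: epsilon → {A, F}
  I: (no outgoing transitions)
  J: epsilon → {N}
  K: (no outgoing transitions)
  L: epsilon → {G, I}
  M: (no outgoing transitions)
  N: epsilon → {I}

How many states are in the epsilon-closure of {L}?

Start with {L}.
From L via epsilon: add G, I.
From G via epsilon: add J.
From J via epsilon: add N.
epsilon-closure = {G, I, J, L, N}, which has 5 states.

5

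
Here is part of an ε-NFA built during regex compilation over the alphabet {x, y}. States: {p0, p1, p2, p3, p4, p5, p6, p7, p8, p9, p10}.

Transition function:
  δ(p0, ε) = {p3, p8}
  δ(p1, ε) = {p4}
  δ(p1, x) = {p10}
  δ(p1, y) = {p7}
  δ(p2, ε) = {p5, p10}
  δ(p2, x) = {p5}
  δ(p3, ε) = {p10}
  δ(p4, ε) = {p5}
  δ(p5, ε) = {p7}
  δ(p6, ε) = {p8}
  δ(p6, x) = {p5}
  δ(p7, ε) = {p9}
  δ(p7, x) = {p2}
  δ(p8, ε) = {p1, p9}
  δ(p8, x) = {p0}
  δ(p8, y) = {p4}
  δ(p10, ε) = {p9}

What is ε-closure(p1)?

{p1, p4, p5, p7, p9}

Start with {p1}.
From p1 via ε: add p4.
From p4 via ε: add p5.
From p5 via ε: add p7.
From p7 via ε: add p9.
No new states can be added; the closed set is {p1, p4, p5, p7, p9}.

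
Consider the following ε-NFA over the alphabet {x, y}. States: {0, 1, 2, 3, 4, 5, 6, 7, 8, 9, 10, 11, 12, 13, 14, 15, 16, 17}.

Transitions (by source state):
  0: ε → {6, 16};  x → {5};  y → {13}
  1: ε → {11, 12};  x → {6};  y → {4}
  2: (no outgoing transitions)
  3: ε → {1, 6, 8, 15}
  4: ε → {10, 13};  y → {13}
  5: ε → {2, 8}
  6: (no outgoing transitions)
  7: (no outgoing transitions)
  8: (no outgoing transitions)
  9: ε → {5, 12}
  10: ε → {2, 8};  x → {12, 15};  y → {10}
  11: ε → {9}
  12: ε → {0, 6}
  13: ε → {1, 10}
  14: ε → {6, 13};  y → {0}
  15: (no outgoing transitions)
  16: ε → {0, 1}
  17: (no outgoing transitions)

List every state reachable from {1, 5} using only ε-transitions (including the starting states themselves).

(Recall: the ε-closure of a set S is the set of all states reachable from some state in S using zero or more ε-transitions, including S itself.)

{0, 1, 2, 5, 6, 8, 9, 11, 12, 16}

Start with {1, 5}.
From 1 via ε: add 11, 12.
From 5 via ε: add 2, 8.
From 11 via ε: add 9.
From 12 via ε: add 0, 6.
From 0 via ε: add 16.
No new states can be added; the closed set is {0, 1, 2, 5, 6, 8, 9, 11, 12, 16}.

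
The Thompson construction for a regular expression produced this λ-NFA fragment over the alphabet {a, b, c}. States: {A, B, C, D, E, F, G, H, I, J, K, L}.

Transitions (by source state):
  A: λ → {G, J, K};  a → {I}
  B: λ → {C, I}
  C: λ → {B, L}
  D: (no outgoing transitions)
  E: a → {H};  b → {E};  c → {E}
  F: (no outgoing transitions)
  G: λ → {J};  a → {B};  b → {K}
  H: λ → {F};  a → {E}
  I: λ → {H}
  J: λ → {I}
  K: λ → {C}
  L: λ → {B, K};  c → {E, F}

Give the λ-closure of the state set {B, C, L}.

Start with {B, C, L}.
From B via λ: add I.
From L via λ: add K.
From I via λ: add H.
From H via λ: add F.
No new states can be added; the closed set is {B, C, F, H, I, K, L}.

{B, C, F, H, I, K, L}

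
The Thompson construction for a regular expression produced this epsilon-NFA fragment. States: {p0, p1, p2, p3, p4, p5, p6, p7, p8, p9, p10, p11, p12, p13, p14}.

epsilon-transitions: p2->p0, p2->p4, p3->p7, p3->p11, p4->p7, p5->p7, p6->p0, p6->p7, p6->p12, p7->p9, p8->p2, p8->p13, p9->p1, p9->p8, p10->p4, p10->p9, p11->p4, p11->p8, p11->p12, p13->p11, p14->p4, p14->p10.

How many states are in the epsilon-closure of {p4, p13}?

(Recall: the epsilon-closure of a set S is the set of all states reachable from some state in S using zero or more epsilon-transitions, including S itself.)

Start with {p4, p13}.
From p4 via epsilon: add p7.
From p13 via epsilon: add p11.
From p7 via epsilon: add p9.
From p11 via epsilon: add p8, p12.
From p8 via epsilon: add p2.
From p9 via epsilon: add p1.
From p2 via epsilon: add p0.
epsilon-closure = {p0, p1, p2, p4, p7, p8, p9, p11, p12, p13}, which has 10 states.

10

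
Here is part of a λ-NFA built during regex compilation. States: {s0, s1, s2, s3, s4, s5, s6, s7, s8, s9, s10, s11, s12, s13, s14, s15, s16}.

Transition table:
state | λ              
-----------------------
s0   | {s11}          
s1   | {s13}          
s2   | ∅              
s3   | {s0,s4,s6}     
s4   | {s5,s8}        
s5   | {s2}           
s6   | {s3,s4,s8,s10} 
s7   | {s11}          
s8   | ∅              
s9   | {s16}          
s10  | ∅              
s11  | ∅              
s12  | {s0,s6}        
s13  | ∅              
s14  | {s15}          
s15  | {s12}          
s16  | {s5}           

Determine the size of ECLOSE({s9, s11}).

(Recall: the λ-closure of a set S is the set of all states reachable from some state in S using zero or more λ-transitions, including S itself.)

Start with {s9, s11}.
From s9 via λ: add s16.
From s16 via λ: add s5.
From s5 via λ: add s2.
λ-closure = {s2, s5, s9, s11, s16}, which has 5 states.

5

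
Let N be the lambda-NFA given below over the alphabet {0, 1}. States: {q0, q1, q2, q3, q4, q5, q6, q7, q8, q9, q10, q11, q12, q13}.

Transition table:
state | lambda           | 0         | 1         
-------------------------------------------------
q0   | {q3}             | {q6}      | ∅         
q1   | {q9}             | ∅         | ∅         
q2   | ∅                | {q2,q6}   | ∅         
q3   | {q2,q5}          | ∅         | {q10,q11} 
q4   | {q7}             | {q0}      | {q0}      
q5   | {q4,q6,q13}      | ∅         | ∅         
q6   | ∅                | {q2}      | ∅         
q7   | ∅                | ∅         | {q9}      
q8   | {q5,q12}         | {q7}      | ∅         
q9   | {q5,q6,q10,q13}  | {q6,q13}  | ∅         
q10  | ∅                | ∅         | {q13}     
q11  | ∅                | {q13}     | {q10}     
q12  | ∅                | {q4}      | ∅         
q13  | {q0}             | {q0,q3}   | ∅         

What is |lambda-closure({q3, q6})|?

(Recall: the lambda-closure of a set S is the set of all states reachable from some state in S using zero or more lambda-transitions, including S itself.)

8

Start with {q3, q6}.
From q3 via lambda: add q2, q5.
From q5 via lambda: add q4, q13.
From q4 via lambda: add q7.
From q13 via lambda: add q0.
lambda-closure = {q0, q2, q3, q4, q5, q6, q7, q13}, which has 8 states.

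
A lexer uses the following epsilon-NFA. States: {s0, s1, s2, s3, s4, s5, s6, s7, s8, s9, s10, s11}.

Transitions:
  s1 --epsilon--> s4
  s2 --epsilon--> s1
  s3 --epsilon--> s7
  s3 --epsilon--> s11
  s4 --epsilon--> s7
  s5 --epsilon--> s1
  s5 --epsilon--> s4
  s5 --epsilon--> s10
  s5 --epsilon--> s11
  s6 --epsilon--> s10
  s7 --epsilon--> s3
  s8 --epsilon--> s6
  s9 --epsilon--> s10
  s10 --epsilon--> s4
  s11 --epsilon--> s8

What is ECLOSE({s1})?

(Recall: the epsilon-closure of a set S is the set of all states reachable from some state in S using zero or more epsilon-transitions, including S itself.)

Start with {s1}.
From s1 via epsilon: add s4.
From s4 via epsilon: add s7.
From s7 via epsilon: add s3.
From s3 via epsilon: add s11.
From s11 via epsilon: add s8.
From s8 via epsilon: add s6.
From s6 via epsilon: add s10.
No new states can be added; the closed set is {s1, s3, s4, s6, s7, s8, s10, s11}.

{s1, s3, s4, s6, s7, s8, s10, s11}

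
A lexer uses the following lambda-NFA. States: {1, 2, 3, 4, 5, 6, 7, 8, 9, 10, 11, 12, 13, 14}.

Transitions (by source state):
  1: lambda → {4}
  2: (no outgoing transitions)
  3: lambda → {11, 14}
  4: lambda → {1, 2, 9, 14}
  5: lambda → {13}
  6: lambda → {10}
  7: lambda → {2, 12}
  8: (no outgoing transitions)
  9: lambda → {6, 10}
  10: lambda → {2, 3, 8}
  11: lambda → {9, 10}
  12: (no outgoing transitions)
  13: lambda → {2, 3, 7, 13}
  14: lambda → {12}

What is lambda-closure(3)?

Start with {3}.
From 3 via lambda: add 11, 14.
From 11 via lambda: add 9, 10.
From 14 via lambda: add 12.
From 9 via lambda: add 6.
From 10 via lambda: add 2, 8.
No new states can be added; the closed set is {2, 3, 6, 8, 9, 10, 11, 12, 14}.

{2, 3, 6, 8, 9, 10, 11, 12, 14}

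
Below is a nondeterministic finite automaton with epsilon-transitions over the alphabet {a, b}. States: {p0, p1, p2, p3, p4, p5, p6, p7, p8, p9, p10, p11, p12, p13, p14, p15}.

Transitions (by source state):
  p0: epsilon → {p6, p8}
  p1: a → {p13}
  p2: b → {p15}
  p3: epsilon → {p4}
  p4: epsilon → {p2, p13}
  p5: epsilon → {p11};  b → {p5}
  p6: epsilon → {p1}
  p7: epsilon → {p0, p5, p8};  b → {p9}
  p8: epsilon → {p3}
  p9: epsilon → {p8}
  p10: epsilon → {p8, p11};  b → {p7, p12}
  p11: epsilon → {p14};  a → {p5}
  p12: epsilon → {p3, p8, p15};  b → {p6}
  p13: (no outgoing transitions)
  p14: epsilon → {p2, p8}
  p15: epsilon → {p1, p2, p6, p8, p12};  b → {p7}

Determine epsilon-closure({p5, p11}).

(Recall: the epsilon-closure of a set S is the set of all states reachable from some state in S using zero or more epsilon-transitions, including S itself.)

{p2, p3, p4, p5, p8, p11, p13, p14}

Start with {p5, p11}.
From p11 via epsilon: add p14.
From p14 via epsilon: add p2, p8.
From p8 via epsilon: add p3.
From p3 via epsilon: add p4.
From p4 via epsilon: add p13.
No new states can be added; the closed set is {p2, p3, p4, p5, p8, p11, p13, p14}.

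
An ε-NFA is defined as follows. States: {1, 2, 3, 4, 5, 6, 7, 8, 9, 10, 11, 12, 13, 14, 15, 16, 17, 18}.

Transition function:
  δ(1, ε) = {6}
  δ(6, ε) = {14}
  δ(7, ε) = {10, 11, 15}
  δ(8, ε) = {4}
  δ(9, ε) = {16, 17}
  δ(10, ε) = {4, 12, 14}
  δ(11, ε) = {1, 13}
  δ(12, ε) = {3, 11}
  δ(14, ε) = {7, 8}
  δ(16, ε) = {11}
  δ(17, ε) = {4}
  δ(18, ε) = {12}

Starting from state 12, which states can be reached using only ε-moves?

{1, 3, 4, 6, 7, 8, 10, 11, 12, 13, 14, 15}

Start with {12}.
From 12 via ε: add 3, 11.
From 11 via ε: add 1, 13.
From 1 via ε: add 6.
From 6 via ε: add 14.
From 14 via ε: add 7, 8.
From 7 via ε: add 10, 15.
From 8 via ε: add 4.
No new states can be added; the closed set is {1, 3, 4, 6, 7, 8, 10, 11, 12, 13, 14, 15}.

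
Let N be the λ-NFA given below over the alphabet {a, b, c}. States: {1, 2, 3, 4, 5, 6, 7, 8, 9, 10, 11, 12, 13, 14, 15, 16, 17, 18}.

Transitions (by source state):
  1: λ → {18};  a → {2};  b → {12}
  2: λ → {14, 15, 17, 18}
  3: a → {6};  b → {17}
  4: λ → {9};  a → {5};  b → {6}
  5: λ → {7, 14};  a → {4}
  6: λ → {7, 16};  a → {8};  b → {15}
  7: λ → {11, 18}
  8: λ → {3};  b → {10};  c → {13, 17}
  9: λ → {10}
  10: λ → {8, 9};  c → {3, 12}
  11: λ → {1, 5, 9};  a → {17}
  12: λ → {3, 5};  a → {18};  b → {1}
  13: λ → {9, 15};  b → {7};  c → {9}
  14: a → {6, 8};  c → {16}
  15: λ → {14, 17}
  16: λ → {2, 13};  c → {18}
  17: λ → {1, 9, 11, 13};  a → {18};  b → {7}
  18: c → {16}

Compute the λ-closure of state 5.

Start with {5}.
From 5 via λ: add 7, 14.
From 7 via λ: add 11, 18.
From 11 via λ: add 1, 9.
From 9 via λ: add 10.
From 10 via λ: add 8.
From 8 via λ: add 3.
No new states can be added; the closed set is {1, 3, 5, 7, 8, 9, 10, 11, 14, 18}.

{1, 3, 5, 7, 8, 9, 10, 11, 14, 18}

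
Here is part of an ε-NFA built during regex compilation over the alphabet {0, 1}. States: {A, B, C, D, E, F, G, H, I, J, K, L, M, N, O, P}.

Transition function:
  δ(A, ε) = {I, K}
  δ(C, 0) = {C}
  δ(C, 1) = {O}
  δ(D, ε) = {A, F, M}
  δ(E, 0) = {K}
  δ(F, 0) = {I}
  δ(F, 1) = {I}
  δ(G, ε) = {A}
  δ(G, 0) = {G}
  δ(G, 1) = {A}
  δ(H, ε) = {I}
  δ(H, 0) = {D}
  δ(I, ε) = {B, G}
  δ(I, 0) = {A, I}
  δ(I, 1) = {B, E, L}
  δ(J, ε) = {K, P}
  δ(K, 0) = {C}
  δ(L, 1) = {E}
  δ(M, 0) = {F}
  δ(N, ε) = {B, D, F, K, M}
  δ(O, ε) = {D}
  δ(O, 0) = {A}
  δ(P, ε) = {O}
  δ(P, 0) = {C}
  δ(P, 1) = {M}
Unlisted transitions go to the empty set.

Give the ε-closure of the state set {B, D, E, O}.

Start with {B, D, E, O}.
From D via ε: add A, F, M.
From A via ε: add I, K.
From I via ε: add G.
No new states can be added; the closed set is {A, B, D, E, F, G, I, K, M, O}.

{A, B, D, E, F, G, I, K, M, O}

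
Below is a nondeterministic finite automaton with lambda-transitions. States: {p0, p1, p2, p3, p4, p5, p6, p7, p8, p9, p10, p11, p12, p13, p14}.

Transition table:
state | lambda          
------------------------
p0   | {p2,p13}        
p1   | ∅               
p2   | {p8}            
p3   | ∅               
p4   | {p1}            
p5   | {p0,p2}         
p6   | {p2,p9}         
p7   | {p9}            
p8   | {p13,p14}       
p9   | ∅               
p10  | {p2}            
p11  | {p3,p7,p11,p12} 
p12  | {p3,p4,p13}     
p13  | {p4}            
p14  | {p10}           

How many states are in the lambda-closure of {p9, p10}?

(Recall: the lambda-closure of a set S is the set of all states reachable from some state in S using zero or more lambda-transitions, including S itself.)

Start with {p9, p10}.
From p10 via lambda: add p2.
From p2 via lambda: add p8.
From p8 via lambda: add p13, p14.
From p13 via lambda: add p4.
From p4 via lambda: add p1.
lambda-closure = {p1, p2, p4, p8, p9, p10, p13, p14}, which has 8 states.

8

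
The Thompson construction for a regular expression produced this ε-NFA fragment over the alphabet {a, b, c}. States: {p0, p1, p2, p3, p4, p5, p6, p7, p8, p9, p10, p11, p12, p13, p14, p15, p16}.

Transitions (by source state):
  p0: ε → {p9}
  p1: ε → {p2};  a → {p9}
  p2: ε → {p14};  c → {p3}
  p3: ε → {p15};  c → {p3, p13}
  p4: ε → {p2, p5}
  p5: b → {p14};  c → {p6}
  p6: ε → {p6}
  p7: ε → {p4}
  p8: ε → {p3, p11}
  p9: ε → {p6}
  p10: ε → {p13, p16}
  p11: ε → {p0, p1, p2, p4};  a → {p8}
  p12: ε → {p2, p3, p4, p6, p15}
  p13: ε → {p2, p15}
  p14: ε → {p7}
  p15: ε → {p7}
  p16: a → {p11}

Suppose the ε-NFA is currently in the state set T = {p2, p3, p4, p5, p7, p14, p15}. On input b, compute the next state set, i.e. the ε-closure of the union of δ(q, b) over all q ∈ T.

{p2, p4, p5, p7, p14}

p5 on b → {p14}.
No b-transition from p2, p3, p4, p7, p14, p15.
Union after reading b: {p14}.
Now take the ε-closure:
From p14 via ε: add p7.
From p7 via ε: add p4.
From p4 via ε: add p2, p5.
No new states can be added; the closed set is {p2, p4, p5, p7, p14}.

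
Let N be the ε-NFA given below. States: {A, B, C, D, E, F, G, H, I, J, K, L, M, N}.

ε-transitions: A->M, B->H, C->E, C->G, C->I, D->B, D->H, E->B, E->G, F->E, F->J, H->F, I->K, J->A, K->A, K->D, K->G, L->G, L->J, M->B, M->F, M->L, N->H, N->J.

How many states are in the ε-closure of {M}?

Start with {M}.
From M via ε: add B, F, L.
From B via ε: add H.
From F via ε: add E, J.
From L via ε: add G.
From J via ε: add A.
ε-closure = {A, B, E, F, G, H, J, L, M}, which has 9 states.

9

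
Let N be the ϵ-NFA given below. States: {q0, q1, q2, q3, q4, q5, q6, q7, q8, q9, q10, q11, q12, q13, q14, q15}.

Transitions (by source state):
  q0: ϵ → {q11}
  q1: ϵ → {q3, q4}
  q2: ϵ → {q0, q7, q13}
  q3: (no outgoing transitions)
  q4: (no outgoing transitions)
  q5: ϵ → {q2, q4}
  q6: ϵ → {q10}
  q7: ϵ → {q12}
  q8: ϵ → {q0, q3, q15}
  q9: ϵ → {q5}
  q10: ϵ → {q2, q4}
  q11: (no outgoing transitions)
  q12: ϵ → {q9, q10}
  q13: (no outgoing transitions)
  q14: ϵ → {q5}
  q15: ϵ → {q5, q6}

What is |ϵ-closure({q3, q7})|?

Start with {q3, q7}.
From q7 via ϵ: add q12.
From q12 via ϵ: add q9, q10.
From q9 via ϵ: add q5.
From q10 via ϵ: add q2, q4.
From q2 via ϵ: add q0, q13.
From q0 via ϵ: add q11.
ϵ-closure = {q0, q2, q3, q4, q5, q7, q9, q10, q11, q12, q13}, which has 11 states.

11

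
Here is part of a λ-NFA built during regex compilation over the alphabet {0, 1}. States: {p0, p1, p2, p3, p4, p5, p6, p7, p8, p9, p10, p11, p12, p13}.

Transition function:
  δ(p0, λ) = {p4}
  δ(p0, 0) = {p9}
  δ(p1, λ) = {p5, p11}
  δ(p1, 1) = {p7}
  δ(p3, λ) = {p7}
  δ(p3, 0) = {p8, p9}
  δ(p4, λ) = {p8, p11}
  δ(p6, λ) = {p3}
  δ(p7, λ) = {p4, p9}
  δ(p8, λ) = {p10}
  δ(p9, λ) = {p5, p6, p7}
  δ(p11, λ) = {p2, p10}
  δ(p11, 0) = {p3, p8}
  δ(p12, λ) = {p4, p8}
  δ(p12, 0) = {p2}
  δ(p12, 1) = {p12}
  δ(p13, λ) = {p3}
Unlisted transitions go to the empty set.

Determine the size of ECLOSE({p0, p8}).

Start with {p0, p8}.
From p0 via λ: add p4.
From p8 via λ: add p10.
From p4 via λ: add p11.
From p11 via λ: add p2.
λ-closure = {p0, p2, p4, p8, p10, p11}, which has 6 states.

6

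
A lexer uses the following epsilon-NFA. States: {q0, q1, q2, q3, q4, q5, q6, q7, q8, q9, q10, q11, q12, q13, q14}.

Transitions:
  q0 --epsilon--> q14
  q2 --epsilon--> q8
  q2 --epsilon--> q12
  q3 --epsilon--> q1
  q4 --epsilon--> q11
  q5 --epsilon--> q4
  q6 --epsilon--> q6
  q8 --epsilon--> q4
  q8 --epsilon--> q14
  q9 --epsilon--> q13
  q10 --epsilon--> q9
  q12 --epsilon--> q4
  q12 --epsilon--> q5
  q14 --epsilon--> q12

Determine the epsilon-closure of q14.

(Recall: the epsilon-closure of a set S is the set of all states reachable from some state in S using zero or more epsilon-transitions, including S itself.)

Start with {q14}.
From q14 via epsilon: add q12.
From q12 via epsilon: add q4, q5.
From q4 via epsilon: add q11.
No new states can be added; the closed set is {q4, q5, q11, q12, q14}.

{q4, q5, q11, q12, q14}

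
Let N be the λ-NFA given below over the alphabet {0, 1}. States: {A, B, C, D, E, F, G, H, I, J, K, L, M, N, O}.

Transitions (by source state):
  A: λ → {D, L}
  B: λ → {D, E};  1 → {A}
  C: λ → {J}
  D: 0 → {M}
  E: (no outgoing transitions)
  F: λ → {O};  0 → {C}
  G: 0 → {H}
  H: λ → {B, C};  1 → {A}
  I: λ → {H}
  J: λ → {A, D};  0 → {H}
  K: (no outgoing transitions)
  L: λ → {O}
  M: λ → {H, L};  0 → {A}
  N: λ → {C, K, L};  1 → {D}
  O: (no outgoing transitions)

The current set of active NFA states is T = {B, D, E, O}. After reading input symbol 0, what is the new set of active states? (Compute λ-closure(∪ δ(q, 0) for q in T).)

{A, B, C, D, E, H, J, L, M, O}

D on 0 → {M}.
No 0-transition from B, E, O.
Union after reading 0: {M}.
Now take the λ-closure:
From M via λ: add H, L.
From H via λ: add B, C.
From L via λ: add O.
From B via λ: add D, E.
From C via λ: add J.
From J via λ: add A.
No new states can be added; the closed set is {A, B, C, D, E, H, J, L, M, O}.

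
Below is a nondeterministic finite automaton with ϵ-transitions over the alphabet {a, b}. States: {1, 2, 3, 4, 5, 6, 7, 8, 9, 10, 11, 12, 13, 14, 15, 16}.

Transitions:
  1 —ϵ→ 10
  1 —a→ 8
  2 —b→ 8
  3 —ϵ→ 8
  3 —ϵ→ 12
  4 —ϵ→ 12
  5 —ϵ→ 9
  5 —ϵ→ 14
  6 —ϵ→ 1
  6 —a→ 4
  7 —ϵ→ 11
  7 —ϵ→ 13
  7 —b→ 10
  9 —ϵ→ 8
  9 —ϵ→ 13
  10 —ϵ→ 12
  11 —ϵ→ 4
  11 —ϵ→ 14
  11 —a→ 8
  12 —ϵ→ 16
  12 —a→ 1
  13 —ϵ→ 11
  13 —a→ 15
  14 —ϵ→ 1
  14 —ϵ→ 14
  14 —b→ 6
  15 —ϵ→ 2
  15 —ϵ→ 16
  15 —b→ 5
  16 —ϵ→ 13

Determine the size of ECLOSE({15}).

Start with {15}.
From 15 via ϵ: add 2, 16.
From 16 via ϵ: add 13.
From 13 via ϵ: add 11.
From 11 via ϵ: add 4, 14.
From 4 via ϵ: add 12.
From 14 via ϵ: add 1.
From 1 via ϵ: add 10.
ϵ-closure = {1, 2, 4, 10, 11, 12, 13, 14, 15, 16}, which has 10 states.

10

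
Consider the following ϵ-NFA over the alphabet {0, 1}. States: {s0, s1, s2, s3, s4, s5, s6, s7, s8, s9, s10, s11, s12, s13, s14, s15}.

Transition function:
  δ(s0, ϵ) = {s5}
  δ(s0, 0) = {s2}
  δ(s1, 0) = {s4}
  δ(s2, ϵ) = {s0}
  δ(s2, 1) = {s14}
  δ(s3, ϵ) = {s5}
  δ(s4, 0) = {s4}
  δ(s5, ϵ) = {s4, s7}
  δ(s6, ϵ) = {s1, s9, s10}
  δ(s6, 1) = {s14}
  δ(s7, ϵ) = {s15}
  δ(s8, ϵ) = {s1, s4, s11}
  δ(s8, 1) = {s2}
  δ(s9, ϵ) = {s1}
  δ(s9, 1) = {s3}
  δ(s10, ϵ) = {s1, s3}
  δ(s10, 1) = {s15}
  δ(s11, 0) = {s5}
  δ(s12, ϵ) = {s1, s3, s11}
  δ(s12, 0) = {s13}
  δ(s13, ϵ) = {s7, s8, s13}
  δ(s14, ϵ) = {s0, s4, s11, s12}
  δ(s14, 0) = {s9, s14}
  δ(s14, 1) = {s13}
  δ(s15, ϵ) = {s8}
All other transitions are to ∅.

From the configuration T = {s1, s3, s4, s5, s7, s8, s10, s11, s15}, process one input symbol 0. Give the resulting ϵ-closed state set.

{s1, s4, s5, s7, s8, s11, s15}

s1 on 0 → {s4}.
s4 on 0 → {s4}.
s11 on 0 → {s5}.
No 0-transition from s3, s5, s7, s8, s10, s15.
Union after reading 0: {s4, s5}.
Now take the ϵ-closure:
From s5 via ϵ: add s7.
From s7 via ϵ: add s15.
From s15 via ϵ: add s8.
From s8 via ϵ: add s1, s11.
No new states can be added; the closed set is {s1, s4, s5, s7, s8, s11, s15}.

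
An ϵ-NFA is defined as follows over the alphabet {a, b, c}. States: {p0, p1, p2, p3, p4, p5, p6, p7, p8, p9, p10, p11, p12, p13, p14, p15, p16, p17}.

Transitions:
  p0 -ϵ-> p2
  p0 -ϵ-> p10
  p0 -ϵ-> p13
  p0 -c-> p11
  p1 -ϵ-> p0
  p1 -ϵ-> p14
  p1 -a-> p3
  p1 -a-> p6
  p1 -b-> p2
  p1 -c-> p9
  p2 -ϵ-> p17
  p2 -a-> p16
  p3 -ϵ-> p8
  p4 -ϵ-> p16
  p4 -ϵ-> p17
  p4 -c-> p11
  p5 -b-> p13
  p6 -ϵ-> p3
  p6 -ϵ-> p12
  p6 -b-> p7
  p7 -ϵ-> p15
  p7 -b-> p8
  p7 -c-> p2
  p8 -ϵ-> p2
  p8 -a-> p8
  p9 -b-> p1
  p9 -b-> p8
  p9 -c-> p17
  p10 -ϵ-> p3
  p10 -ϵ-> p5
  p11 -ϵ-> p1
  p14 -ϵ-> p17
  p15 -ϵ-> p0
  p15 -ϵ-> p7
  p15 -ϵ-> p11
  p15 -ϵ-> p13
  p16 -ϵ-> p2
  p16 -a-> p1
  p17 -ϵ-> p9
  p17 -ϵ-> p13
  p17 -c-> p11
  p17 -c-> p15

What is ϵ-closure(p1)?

Start with {p1}.
From p1 via ϵ: add p0, p14.
From p0 via ϵ: add p2, p10, p13.
From p14 via ϵ: add p17.
From p10 via ϵ: add p3, p5.
From p17 via ϵ: add p9.
From p3 via ϵ: add p8.
No new states can be added; the closed set is {p0, p1, p2, p3, p5, p8, p9, p10, p13, p14, p17}.

{p0, p1, p2, p3, p5, p8, p9, p10, p13, p14, p17}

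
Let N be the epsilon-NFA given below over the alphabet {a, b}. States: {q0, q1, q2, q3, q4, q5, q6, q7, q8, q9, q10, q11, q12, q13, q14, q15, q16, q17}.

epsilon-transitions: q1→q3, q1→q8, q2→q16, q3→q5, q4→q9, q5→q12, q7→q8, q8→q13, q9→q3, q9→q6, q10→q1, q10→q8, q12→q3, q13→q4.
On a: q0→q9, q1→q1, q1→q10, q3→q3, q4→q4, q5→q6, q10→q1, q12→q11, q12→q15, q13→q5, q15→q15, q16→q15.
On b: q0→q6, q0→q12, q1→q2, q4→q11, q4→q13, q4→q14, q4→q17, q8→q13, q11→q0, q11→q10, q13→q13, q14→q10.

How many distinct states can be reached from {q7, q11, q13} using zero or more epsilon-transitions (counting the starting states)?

Start with {q7, q11, q13}.
From q7 via epsilon: add q8.
From q13 via epsilon: add q4.
From q4 via epsilon: add q9.
From q9 via epsilon: add q3, q6.
From q3 via epsilon: add q5.
From q5 via epsilon: add q12.
epsilon-closure = {q3, q4, q5, q6, q7, q8, q9, q11, q12, q13}, which has 10 states.

10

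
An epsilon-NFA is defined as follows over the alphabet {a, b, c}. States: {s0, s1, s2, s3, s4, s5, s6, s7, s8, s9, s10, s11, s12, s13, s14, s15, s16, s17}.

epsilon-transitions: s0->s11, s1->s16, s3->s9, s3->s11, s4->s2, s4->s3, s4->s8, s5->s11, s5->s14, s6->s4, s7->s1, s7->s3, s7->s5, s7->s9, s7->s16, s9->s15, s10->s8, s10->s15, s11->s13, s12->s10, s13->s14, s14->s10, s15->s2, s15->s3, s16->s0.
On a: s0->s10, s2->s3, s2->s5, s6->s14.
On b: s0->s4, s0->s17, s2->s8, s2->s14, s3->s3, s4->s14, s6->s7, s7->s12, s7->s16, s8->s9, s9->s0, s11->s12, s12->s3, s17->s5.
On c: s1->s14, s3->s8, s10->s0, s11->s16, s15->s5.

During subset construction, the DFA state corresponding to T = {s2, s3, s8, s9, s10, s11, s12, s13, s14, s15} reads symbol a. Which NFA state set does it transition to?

{s2, s3, s5, s8, s9, s10, s11, s13, s14, s15}

s2 on a → {s3, s5}.
No a-transition from s3, s8, s9, s10, s11, s12, s13, s14, s15.
Union after reading a: {s3, s5}.
Now take the epsilon-closure:
From s3 via epsilon: add s9, s11.
From s5 via epsilon: add s14.
From s9 via epsilon: add s15.
From s11 via epsilon: add s13.
From s14 via epsilon: add s10.
From s10 via epsilon: add s8.
From s15 via epsilon: add s2.
No new states can be added; the closed set is {s2, s3, s5, s8, s9, s10, s11, s13, s14, s15}.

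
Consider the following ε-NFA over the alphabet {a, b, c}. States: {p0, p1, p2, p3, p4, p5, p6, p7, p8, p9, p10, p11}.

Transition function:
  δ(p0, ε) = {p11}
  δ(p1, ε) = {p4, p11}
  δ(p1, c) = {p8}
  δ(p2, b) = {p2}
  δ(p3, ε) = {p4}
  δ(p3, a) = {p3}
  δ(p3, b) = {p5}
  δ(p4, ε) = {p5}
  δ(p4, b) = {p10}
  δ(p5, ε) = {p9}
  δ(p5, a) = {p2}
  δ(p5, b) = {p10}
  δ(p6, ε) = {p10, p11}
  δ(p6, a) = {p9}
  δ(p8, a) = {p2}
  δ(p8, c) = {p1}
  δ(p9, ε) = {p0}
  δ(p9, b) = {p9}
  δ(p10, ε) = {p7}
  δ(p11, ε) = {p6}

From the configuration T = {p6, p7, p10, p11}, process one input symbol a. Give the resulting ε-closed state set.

p6 on a → {p9}.
No a-transition from p7, p10, p11.
Union after reading a: {p9}.
Now take the ε-closure:
From p9 via ε: add p0.
From p0 via ε: add p11.
From p11 via ε: add p6.
From p6 via ε: add p10.
From p10 via ε: add p7.
No new states can be added; the closed set is {p0, p6, p7, p9, p10, p11}.

{p0, p6, p7, p9, p10, p11}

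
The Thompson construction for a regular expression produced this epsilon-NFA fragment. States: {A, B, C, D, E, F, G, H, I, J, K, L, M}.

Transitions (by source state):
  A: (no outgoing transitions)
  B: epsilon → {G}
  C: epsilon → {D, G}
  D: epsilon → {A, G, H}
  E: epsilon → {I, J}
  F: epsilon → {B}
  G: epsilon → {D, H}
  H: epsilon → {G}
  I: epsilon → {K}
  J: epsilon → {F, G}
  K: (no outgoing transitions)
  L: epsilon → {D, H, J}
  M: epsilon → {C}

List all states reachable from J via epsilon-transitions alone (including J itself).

{A, B, D, F, G, H, J}

Start with {J}.
From J via epsilon: add F, G.
From F via epsilon: add B.
From G via epsilon: add D, H.
From D via epsilon: add A.
No new states can be added; the closed set is {A, B, D, F, G, H, J}.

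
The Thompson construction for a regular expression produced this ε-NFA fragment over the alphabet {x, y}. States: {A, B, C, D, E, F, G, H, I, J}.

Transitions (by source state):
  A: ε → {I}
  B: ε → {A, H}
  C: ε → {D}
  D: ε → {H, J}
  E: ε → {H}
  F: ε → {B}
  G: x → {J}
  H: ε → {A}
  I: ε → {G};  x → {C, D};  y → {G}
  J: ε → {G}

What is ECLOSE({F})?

{A, B, F, G, H, I}

Start with {F}.
From F via ε: add B.
From B via ε: add A, H.
From A via ε: add I.
From I via ε: add G.
No new states can be added; the closed set is {A, B, F, G, H, I}.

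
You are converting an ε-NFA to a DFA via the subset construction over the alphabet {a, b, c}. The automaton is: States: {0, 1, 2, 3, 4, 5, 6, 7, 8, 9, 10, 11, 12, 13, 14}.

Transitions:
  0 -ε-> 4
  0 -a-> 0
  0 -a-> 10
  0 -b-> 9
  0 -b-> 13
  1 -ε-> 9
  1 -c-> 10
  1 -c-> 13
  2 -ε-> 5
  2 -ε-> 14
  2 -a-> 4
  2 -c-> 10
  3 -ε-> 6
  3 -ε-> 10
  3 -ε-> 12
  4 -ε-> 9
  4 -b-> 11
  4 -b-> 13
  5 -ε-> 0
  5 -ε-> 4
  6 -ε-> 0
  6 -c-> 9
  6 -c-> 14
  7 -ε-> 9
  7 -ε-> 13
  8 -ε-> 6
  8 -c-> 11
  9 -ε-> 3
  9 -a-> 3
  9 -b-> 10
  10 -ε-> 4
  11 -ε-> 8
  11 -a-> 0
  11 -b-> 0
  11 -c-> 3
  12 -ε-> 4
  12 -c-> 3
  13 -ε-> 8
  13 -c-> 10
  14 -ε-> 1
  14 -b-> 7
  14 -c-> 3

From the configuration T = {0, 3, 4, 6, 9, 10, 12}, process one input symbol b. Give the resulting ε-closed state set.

0 on b → {9, 13}.
4 on b → {11, 13}.
9 on b → {10}.
No b-transition from 3, 6, 10, 12.
Union after reading b: {9, 10, 11, 13}.
Now take the ε-closure:
From 9 via ε: add 3.
From 10 via ε: add 4.
From 11 via ε: add 8.
From 3 via ε: add 6, 12.
From 6 via ε: add 0.
No new states can be added; the closed set is {0, 3, 4, 6, 8, 9, 10, 11, 12, 13}.

{0, 3, 4, 6, 8, 9, 10, 11, 12, 13}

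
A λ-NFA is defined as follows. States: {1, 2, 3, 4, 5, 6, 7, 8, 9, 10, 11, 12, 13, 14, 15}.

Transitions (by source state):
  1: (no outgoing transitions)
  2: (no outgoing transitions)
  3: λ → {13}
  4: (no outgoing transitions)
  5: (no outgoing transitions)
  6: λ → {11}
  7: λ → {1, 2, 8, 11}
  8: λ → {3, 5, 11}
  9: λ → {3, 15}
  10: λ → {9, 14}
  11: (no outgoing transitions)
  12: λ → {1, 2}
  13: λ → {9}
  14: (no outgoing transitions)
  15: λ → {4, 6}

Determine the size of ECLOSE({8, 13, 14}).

Start with {8, 13, 14}.
From 8 via λ: add 3, 5, 11.
From 13 via λ: add 9.
From 9 via λ: add 15.
From 15 via λ: add 4, 6.
λ-closure = {3, 4, 5, 6, 8, 9, 11, 13, 14, 15}, which has 10 states.

10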